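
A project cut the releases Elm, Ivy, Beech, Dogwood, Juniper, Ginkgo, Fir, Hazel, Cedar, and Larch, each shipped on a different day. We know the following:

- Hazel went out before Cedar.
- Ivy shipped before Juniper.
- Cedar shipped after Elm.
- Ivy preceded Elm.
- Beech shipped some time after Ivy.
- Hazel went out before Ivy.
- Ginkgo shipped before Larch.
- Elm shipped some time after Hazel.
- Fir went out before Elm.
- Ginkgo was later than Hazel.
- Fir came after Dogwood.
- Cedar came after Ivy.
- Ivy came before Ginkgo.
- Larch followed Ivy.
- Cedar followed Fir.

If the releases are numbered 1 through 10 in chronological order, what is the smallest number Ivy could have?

Hazel must come before Ivy — 1 forced predecessor.
Nothing else is forced ahead of Ivy, so its earliest slot is position 1 + 1 = 2.

2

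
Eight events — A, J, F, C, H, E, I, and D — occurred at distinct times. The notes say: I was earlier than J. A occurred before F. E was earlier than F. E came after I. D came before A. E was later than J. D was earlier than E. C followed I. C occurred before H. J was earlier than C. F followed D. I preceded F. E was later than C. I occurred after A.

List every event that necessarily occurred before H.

A, C, D, I, J

Directly stated before H: C.
A reaches H via A → I → C → H.
D reaches H via D → A → I → C → H.
I reaches H via I → C → H.
Likewise J reaches H by chaining the stated constraints.
No chain forces F (or any of the others) ahead of H.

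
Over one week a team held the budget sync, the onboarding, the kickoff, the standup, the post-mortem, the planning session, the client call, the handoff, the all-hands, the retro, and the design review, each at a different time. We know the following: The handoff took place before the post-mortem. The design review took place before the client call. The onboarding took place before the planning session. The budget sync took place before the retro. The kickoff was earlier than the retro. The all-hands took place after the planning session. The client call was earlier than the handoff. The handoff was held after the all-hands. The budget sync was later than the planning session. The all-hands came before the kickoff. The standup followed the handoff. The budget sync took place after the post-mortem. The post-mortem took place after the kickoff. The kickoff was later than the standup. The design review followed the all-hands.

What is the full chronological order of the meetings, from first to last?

The constraints fix every adjacent pair, so only one ordering works:
the onboarding → the planning session → the all-hands → the design review → the client call → the handoff → the standup → the kickoff → the post-mortem → the budget sync → the retro.

the onboarding, the planning session, the all-hands, the design review, the client call, the handoff, the standup, the kickoff, the post-mortem, the budget sync, the retro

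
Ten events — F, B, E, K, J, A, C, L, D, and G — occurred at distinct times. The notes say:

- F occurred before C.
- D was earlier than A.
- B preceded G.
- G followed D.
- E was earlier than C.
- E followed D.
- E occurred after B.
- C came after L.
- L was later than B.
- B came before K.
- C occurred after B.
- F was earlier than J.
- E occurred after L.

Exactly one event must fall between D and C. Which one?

E

Tracing the constraints gives D → E → C, so E sits after D and before C.
No other event is forced both after D and before C.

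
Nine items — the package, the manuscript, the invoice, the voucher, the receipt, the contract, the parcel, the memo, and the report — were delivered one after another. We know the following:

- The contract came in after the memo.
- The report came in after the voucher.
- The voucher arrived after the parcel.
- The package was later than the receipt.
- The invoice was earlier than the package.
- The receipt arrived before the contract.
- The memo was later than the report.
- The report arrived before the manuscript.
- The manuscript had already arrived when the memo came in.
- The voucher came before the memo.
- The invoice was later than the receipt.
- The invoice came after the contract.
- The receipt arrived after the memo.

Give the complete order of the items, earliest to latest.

The constraints fix every adjacent pair, so only one ordering works:
the parcel → the voucher → the report → the manuscript → the memo → the receipt → the contract → the invoice → the package.

the parcel, the voucher, the report, the manuscript, the memo, the receipt, the contract, the invoice, the package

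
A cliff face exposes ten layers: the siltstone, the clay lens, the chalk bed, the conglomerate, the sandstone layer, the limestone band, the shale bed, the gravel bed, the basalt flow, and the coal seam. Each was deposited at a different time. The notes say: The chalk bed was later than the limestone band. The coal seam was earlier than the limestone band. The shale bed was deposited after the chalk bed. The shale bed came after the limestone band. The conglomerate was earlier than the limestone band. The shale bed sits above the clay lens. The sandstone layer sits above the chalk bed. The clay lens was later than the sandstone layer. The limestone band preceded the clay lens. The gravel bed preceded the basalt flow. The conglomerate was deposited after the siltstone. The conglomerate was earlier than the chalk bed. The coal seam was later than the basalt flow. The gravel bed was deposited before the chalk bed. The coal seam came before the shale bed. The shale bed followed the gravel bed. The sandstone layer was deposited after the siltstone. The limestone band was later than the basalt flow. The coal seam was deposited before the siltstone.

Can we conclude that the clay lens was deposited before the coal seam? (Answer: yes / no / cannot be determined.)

no

Tracing the constraints gives the coal seam → the limestone band → the clay lens, so the coal seam must come before the clay lens.
That means the clay lens cannot be before the coal seam.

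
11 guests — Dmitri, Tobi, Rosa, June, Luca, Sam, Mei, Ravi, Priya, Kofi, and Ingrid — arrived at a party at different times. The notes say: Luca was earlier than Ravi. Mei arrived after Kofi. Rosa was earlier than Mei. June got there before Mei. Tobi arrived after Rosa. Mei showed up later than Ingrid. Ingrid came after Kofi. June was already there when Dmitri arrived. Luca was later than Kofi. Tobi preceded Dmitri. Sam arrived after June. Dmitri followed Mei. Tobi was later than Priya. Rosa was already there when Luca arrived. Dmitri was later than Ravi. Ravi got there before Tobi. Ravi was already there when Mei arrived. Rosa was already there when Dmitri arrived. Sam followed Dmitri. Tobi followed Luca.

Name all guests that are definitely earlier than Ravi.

Kofi, Luca, Rosa

Directly stated before Ravi: Luca.
Kofi reaches Ravi via Kofi → Luca → Ravi.
Rosa reaches Ravi via Rosa → Luca → Ravi.
No chain forces Priya (or any of the others) ahead of Ravi.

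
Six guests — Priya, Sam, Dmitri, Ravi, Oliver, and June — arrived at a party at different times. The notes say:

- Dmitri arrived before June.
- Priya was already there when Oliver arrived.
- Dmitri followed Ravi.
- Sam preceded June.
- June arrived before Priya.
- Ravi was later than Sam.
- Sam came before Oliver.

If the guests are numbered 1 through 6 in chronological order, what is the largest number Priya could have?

5

Priya must come before Oliver — 1 guest forced after them.
Everything else can be placed before Priya in some valid order, so Priya can sit as late as position 6 − 1 = 5.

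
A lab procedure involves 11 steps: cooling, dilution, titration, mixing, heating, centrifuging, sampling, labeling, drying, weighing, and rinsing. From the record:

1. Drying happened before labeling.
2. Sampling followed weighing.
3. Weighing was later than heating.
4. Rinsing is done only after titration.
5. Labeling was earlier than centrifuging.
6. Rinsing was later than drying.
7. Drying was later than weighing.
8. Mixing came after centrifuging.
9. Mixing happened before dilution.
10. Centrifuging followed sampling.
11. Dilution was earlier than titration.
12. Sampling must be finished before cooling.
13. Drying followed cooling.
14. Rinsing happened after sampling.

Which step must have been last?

rinsing

Every other step has a chain of constraints placing it before rinsing, so rinsing is last.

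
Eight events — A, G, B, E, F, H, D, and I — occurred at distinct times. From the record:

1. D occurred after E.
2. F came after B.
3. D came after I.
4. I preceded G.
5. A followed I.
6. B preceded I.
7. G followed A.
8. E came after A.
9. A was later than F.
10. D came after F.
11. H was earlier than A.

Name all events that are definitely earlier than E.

A, B, F, H, I

Directly stated before E: A.
B reaches E via B → F → A → E.
F reaches E via F → A → E.
H reaches E via H → A → E.
Likewise I reaches E by chaining the stated constraints.
No chain forces G (or any of the others) ahead of E.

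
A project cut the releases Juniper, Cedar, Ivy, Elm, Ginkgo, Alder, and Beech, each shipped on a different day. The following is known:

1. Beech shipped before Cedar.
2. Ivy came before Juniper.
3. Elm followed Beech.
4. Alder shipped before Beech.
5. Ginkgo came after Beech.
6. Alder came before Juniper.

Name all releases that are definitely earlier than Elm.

Directly stated before Elm: Beech.
Alder reaches Elm via Alder → Beech → Elm.
No chain forces Ivy (or any of the others) ahead of Elm.

Alder, Beech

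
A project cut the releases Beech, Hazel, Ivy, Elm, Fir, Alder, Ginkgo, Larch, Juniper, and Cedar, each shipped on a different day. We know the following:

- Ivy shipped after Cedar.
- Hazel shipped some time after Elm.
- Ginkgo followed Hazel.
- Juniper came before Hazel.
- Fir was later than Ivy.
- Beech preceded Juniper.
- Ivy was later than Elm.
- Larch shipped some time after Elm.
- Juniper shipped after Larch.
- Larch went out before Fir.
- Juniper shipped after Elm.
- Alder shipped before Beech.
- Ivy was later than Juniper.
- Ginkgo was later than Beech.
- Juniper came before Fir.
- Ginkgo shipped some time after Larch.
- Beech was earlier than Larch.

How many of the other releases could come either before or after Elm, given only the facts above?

3

Forced after Elm: Fir, Ginkgo, Hazel, Ivy, Juniper, and Larch.
That leaves Alder, Beech, and Cedar with no forced order relative to Elm — 3.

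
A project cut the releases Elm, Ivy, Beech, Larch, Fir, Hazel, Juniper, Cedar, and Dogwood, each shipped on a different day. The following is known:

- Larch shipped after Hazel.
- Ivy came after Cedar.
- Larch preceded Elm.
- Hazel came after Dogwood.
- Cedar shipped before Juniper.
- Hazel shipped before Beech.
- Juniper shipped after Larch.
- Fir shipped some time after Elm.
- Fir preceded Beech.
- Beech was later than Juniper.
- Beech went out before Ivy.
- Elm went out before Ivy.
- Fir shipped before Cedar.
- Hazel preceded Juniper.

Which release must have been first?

Dogwood

Dogwood has a chain of constraints placing it before every other release, so Dogwood must be first.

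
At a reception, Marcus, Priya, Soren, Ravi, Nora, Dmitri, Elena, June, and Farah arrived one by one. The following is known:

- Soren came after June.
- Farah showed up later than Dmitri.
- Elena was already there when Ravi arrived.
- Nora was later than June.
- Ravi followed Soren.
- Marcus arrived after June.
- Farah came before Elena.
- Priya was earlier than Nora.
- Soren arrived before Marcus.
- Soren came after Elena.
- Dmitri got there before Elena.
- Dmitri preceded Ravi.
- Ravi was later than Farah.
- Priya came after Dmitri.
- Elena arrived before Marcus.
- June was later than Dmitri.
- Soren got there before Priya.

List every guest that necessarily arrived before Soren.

Directly stated before Soren: Elena and June.
Dmitri reaches Soren via Dmitri → Elena → Soren.
Farah reaches Soren via Farah → Elena → Soren.

Dmitri, Elena, Farah, June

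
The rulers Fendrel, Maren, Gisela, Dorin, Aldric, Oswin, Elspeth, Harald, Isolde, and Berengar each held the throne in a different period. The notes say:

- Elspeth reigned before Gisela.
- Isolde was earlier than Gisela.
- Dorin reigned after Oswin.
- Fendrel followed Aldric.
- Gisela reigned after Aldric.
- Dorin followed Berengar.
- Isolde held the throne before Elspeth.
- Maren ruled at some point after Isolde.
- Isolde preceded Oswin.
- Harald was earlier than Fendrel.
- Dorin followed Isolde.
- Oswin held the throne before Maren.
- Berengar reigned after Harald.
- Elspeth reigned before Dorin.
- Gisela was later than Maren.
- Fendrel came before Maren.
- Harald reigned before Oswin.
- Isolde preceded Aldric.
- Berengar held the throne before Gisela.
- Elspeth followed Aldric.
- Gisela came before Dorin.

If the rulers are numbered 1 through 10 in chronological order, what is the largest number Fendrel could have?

Fendrel must come before Dorin, Gisela, and Maren — 3 rulers forced after them.
Everything else can be placed before Fendrel in some valid order, so Fendrel can sit as late as position 10 − 3 = 7.

7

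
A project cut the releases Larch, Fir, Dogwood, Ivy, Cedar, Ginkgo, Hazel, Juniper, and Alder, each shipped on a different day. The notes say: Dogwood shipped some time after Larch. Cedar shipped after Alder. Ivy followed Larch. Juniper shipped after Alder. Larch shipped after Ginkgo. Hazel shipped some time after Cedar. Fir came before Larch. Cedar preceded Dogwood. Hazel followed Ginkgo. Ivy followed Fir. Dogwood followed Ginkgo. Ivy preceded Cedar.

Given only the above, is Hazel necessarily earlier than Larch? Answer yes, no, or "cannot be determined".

no

Tracing the constraints gives Larch → Ivy → Cedar → Hazel, so Larch must come before Hazel.
That means Hazel cannot be before Larch.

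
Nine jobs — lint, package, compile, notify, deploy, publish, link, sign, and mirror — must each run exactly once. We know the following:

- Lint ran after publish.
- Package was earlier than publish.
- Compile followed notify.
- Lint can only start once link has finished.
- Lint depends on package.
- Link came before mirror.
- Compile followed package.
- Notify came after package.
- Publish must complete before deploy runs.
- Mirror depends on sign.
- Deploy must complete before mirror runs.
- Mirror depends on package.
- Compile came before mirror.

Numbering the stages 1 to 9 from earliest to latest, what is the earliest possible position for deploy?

3

Package and publish must both come before deploy — 2 forced predecessors.
Nothing else is forced ahead of deploy, so its earliest slot is position 2 + 1 = 3.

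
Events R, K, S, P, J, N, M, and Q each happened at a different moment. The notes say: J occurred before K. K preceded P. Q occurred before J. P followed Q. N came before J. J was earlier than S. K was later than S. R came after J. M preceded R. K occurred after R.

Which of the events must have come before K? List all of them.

Directly stated before K: J, R, and S.
M reaches K via M → R → K.
N reaches K via N → J → K.
Q reaches K via Q → J → K.
No chain forces P ahead of K.

J, M, N, Q, R, S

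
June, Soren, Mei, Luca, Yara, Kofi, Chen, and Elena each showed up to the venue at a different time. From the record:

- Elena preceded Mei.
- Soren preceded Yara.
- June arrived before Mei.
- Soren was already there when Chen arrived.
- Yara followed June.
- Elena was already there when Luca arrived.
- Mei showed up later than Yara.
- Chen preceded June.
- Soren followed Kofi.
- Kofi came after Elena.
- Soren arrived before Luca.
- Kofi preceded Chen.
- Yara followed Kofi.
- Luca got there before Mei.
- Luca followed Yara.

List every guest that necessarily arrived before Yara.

Directly stated before Yara: June, Kofi, and Soren.
Chen reaches Yara via Chen → June → Yara.
Elena reaches Yara via Elena → Kofi → Yara.
No chain forces Mei (or any of the others) ahead of Yara.

Chen, Elena, June, Kofi, Soren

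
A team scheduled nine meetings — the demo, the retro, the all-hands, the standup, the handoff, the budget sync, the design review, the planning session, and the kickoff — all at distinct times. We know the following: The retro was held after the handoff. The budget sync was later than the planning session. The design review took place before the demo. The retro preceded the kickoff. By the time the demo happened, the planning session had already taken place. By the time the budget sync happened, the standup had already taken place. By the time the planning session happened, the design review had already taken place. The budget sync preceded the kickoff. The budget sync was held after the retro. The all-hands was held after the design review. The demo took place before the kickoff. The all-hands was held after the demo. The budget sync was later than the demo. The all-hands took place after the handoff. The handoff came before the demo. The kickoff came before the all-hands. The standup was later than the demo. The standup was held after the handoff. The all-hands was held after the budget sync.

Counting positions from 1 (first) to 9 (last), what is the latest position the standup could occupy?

The standup must come before the all-hands, the budget sync, and the kickoff — 3 meetings forced after it.
Everything else can be placed before the standup in some valid order, so the standup can sit as late as position 9 − 3 = 6.

6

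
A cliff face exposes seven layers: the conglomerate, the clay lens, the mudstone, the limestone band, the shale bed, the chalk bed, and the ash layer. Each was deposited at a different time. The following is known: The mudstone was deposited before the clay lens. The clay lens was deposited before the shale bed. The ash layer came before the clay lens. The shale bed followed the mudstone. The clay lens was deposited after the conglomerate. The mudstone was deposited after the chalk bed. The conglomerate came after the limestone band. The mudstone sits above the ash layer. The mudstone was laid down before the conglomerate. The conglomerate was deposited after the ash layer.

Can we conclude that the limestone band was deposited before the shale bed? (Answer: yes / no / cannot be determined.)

yes

Chain the constraints: the limestone band → the conglomerate → the clay lens → the shale bed. Each link is directly stated, so the limestone band comes before the shale bed.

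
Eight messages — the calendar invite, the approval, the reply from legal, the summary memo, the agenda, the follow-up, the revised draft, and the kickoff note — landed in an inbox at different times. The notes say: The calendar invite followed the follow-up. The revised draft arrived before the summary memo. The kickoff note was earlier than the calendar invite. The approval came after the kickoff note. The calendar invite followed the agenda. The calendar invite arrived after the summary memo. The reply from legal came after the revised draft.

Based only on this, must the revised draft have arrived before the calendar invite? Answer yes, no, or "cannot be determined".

Chain the constraints: the revised draft → the summary memo → the calendar invite. Each link is directly stated, so the revised draft comes before the calendar invite.

yes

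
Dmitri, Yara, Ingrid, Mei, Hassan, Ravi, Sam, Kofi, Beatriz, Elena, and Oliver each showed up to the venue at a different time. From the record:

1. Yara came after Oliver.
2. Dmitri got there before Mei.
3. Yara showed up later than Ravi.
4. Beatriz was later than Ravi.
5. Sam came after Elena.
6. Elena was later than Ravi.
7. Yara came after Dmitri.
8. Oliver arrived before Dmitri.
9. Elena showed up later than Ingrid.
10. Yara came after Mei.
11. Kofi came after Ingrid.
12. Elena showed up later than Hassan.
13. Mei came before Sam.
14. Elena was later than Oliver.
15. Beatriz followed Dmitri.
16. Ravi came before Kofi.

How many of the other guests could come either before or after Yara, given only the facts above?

Forced before Yara: Dmitri, Mei, Oliver, and Ravi.
That leaves Beatriz, Elena, Hassan, Ingrid, Kofi, and Sam with no forced order relative to Yara — 6.

6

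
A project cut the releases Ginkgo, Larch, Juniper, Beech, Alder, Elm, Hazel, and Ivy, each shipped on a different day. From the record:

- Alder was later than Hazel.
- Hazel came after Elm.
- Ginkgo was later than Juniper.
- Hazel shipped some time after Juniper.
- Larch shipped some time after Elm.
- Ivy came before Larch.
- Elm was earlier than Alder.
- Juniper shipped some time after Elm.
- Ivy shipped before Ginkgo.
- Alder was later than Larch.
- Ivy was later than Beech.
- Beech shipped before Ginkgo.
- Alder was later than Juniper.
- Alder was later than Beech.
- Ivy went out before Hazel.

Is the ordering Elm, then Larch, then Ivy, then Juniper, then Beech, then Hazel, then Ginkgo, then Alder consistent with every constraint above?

no

The constraints require Ivy before Larch, but in the proposed sequence Larch appears ahead of Ivy. That one violation is enough.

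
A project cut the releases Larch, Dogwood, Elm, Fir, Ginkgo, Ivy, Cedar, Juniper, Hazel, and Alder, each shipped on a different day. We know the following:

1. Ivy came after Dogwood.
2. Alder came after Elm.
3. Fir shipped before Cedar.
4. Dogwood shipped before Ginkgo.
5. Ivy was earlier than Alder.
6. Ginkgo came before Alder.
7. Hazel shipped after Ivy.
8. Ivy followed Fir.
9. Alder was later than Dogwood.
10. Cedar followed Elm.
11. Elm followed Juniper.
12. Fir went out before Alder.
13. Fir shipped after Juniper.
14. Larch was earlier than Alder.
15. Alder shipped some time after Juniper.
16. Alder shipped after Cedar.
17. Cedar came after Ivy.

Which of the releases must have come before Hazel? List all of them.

Directly stated before Hazel: Ivy.
Dogwood reaches Hazel via Dogwood → Ivy → Hazel.
Fir reaches Hazel via Fir → Ivy → Hazel.
Juniper reaches Hazel via Juniper → Fir → Ivy → Hazel.
No chain forces Cedar (or any of the others) ahead of Hazel.

Dogwood, Fir, Ivy, Juniper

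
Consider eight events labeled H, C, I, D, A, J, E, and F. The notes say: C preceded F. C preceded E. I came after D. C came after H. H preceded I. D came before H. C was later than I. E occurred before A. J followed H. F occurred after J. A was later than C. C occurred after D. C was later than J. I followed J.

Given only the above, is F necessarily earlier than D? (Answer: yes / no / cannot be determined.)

no

Tracing the constraints gives D → C → F, so D must come before F.
That means F cannot be before D.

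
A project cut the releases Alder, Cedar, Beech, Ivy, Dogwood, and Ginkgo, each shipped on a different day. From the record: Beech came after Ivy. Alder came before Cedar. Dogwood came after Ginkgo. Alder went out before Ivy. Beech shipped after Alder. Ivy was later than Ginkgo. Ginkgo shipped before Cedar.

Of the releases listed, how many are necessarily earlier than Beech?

3

Directly stated before Beech: Alder and Ivy.
Ginkgo reaches Beech via Ginkgo → Ivy → Beech.
That's Alder, Ginkgo, and Ivy — 3 in all.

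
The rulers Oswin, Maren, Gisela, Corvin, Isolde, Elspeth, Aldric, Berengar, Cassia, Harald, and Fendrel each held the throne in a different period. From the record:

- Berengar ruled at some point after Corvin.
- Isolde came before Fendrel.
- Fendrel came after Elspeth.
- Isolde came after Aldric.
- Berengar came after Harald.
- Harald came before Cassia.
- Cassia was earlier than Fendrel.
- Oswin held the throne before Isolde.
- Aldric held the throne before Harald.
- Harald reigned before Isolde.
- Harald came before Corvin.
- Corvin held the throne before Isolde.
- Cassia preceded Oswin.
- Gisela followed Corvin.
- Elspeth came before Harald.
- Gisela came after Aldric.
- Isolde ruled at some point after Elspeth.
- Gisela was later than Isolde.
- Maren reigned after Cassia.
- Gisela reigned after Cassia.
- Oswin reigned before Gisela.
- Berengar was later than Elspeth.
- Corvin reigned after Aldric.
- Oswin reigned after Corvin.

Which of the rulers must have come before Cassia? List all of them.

Aldric, Elspeth, Harald

Directly stated before Cassia: Harald.
Aldric reaches Cassia via Aldric → Harald → Cassia.
Elspeth reaches Cassia via Elspeth → Harald → Cassia.
No chain forces Gisela (or any of the others) ahead of Cassia.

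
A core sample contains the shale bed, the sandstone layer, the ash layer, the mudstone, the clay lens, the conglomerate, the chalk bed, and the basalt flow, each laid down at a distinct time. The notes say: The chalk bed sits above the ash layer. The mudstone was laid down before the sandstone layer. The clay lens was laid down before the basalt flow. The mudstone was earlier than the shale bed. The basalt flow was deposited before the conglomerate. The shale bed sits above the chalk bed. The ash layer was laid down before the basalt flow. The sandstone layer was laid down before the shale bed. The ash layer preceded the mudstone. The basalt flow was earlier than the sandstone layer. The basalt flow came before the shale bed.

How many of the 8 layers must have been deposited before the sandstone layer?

Directly stated before the sandstone layer: the basalt flow and the mudstone.
The ash layer reaches the sandstone layer via the ash layer → the basalt flow → the sandstone layer.
The clay lens reaches the sandstone layer via the clay lens → the basalt flow → the sandstone layer.
That's the ash layer, the basalt flow, the clay lens, and the mudstone — 4 in all.

4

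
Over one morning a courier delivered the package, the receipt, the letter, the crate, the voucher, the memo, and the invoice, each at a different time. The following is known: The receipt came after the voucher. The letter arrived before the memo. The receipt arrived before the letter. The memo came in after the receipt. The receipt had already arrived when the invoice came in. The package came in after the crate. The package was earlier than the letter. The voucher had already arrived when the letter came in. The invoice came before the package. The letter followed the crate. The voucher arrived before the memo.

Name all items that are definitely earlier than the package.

the crate, the invoice, the receipt, the voucher

Directly stated before the package: the crate and the invoice.
The receipt reaches the package via the receipt → the invoice → the package.
The voucher reaches the package via the voucher → the receipt → the invoice → the package.
No chain forces the memo (or any of the others) ahead of the package.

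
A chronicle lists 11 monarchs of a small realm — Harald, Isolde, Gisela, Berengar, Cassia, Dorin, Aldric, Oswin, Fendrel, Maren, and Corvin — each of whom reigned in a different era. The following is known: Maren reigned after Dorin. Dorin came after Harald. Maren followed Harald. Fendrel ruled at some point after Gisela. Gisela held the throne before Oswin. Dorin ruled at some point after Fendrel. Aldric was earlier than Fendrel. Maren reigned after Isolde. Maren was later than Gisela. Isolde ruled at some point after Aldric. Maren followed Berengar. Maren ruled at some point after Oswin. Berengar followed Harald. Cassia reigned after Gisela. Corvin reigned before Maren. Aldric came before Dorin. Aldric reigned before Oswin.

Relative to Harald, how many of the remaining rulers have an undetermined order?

7

Forced after Harald: Berengar, Dorin, and Maren.
That leaves Aldric, Cassia, Corvin, Fendrel, Gisela, Isolde, and Oswin with no forced order relative to Harald — 7.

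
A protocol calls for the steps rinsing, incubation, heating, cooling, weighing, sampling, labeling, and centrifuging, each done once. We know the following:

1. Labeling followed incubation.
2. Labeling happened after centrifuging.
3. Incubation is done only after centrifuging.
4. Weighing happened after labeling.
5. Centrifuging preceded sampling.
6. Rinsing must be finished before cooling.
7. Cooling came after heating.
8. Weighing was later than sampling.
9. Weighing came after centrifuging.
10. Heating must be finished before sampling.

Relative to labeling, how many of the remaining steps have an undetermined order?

Forced before labeling: centrifuging and incubation; forced after labeling: weighing.
That leaves cooling, heating, rinsing, and sampling with no forced order relative to labeling — 4.

4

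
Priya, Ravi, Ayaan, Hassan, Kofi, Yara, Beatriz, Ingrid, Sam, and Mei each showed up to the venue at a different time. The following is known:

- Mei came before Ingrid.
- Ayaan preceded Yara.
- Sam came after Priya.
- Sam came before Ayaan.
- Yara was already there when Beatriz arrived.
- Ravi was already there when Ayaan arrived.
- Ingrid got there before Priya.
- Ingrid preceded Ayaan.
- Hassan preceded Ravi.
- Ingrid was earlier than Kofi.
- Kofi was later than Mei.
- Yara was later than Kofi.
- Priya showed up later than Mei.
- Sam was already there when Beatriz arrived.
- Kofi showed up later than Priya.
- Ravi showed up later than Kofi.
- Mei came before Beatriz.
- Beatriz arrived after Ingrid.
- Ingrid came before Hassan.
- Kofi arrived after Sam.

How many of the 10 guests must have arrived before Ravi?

6

Directly stated before Ravi: Hassan and Kofi.
Ingrid reaches Ravi via Ingrid → Kofi → Ravi.
Mei reaches Ravi via Mei → Kofi → Ravi.
Priya reaches Ravi via Priya → Kofi → Ravi.
Likewise Sam reaches Ravi by chaining the stated constraints.
That's Hassan, Ingrid, Kofi, Mei, Priya, and Sam — 6 in all.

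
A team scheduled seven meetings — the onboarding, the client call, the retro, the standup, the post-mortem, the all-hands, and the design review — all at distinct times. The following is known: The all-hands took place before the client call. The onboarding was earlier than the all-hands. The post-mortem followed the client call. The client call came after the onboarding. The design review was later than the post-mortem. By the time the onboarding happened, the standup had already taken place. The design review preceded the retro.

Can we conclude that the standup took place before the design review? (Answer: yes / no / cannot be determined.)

Chain the constraints: the standup → the onboarding → the client call → the post-mortem → the design review. Each link is directly stated, so the standup comes before the design review.

yes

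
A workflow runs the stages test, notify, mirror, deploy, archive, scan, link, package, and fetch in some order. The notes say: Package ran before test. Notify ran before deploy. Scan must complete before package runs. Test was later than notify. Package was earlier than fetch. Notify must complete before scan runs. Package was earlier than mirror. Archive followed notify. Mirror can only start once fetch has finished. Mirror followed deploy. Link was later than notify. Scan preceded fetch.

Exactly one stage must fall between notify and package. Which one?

scan

Tracing the constraints gives notify → scan → package, so scan sits after notify and before package.
No other stage is forced both after notify and before package.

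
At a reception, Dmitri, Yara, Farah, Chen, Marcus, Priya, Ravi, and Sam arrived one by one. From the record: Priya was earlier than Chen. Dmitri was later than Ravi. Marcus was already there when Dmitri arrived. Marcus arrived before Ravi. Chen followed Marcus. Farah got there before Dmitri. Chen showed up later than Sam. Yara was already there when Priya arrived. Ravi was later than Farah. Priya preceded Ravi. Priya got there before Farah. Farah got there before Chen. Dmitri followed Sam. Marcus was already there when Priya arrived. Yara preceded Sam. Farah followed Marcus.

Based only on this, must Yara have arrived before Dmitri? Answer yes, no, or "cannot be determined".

Chain the constraints: Yara → Sam → Dmitri. Each link is directly stated, so Yara comes before Dmitri.

yes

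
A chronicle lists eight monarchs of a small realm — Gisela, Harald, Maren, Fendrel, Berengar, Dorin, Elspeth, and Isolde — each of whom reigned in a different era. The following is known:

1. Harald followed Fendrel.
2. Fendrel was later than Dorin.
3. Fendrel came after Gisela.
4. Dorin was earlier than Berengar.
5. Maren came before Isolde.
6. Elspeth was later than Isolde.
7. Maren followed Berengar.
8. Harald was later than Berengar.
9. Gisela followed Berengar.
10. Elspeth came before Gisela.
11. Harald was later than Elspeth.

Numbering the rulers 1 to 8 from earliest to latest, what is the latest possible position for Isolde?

Isolde must come before Elspeth, Fendrel, Gisela, and Harald — 4 rulers forced after them.
Everything else can be placed before Isolde in some valid order, so Isolde can sit as late as position 8 − 4 = 4.

4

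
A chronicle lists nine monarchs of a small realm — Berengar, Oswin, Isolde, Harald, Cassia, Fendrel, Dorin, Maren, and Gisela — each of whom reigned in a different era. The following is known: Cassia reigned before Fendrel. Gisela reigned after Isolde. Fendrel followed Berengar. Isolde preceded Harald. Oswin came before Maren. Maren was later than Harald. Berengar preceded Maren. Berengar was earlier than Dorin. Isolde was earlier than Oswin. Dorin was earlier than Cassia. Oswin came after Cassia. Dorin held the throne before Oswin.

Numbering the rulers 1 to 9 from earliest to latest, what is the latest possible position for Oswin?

Oswin must come before Maren — 1 ruler forced after them.
Everything else can be placed before Oswin in some valid order, so Oswin can sit as late as position 9 − 1 = 8.

8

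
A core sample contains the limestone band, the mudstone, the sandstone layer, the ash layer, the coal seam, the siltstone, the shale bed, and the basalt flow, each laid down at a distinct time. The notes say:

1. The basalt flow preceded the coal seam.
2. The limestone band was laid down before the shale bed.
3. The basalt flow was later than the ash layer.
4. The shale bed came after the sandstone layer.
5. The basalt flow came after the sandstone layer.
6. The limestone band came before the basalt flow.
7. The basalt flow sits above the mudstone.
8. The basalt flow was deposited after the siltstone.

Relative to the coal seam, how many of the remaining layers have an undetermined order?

Forced before the coal seam: the ash layer, the basalt flow, the limestone band, the mudstone, the sandstone layer, and the siltstone.
That leaves the shale bed with no forced order relative to the coal seam — 1.

1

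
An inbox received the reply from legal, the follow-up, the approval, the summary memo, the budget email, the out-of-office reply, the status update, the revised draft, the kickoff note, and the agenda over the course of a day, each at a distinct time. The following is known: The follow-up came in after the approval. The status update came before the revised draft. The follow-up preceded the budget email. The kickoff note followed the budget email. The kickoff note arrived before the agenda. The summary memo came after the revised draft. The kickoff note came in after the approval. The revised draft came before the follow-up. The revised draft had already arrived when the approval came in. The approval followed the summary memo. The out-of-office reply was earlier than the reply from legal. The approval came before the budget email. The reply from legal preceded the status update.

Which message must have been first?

The out-of-office reply has a chain of constraints placing it before every other message, so the out-of-office reply must be first.

the out-of-office reply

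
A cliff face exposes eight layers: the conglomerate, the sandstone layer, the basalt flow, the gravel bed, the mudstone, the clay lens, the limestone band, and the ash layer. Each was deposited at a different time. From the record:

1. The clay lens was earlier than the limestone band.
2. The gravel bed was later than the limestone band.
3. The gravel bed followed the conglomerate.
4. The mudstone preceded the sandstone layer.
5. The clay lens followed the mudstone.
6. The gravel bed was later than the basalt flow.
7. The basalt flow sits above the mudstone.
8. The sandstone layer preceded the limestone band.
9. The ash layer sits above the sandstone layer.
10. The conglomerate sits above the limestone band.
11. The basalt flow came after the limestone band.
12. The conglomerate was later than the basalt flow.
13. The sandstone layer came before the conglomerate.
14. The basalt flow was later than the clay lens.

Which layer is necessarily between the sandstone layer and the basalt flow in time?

Tracing the constraints gives the sandstone layer → the limestone band → the basalt flow, so the limestone band sits after the sandstone layer and before the basalt flow.
No other layer is forced both after the sandstone layer and before the basalt flow.

the limestone band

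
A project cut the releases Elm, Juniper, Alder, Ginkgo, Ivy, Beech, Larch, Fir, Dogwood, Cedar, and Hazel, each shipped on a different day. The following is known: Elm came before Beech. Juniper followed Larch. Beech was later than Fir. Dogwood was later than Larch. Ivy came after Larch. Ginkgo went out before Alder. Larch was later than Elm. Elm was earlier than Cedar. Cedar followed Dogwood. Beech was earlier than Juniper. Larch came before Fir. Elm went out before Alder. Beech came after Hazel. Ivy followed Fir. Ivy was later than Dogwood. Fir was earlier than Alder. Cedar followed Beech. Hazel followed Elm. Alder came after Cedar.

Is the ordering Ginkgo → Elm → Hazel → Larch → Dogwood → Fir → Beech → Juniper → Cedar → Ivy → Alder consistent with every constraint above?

yes

Check each stated constraint against the proposed order — e.g. Elm is ahead of Alder; Ginkgo is ahead of Alder. Every pair is in the required order; nothing is violated.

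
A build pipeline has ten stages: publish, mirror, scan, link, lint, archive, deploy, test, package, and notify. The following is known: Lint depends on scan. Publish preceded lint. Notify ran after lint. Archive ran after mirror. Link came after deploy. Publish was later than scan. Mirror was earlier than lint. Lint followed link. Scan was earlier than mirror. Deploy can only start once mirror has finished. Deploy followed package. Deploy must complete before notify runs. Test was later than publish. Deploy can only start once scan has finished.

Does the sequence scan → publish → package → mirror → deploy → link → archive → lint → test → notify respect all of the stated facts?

yes

Check each stated constraint against the proposed order — e.g. scan is ahead of lint; publish is ahead of test. Every pair is in the required order; nothing is violated.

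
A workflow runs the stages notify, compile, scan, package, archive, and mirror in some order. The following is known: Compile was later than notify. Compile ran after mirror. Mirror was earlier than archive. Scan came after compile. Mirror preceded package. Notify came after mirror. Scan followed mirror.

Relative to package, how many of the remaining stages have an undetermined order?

Forced before package: mirror.
That leaves archive, compile, notify, and scan with no forced order relative to package — 4.

4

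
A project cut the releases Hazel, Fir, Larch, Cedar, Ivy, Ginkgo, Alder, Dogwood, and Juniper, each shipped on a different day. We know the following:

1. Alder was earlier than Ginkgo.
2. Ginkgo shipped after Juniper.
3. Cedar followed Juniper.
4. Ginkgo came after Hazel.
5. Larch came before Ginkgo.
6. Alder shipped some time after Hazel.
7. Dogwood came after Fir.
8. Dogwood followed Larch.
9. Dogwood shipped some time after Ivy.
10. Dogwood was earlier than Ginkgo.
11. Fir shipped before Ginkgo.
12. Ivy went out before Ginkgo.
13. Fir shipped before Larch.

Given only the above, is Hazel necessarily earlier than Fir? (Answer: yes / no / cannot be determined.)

No chain of stated constraints runs from Hazel to Fir, and none runs from Fir to Hazel either.
So the relative order of Hazel and Fir is not fixed by the given facts.

cannot be determined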